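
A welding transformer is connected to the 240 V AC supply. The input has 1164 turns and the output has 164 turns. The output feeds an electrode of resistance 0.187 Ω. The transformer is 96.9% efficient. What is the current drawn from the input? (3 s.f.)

I_in ≈ 26.3 A

V_out = 240 × 164/1164 = 33.814 V.
I_out = V_out/R = 33.814/0.187 = 180.83 A.
P_out = V_out I_out = 33.814 × 180.83 = 6114.5 W.
P_in = P_out/η = 6114.5/0.969 = 6310.1 W.
I_in = P_in/V_in = 6310.1/240 = 26.3 A.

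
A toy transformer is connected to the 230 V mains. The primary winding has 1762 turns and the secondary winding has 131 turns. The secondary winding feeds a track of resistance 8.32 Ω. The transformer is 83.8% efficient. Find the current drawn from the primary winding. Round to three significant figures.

V_s = 230 × 131/1762 = 17.100 V.
I_s = V_s/R = 17.100/8.32 = 2.0553 A.
P_out = V_s I_s = 17.100 × 2.0553 = 35.145 W.
P_in = P_out/η = 35.145/0.838 = 41.939 W.
I_p = P_in/V_p = 41.939/230 = 0.182 A.

I_p ≈ 0.182 A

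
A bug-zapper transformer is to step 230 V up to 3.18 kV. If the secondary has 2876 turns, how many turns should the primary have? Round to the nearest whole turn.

N_p/N_s = V_p/V_s, so N_p = 2876 × 230/3180 = 208.0 ≈ 208 turns.

N_p = 208 turns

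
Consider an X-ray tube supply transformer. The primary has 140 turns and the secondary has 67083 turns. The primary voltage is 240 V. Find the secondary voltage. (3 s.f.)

V_s/V_p = N_s/N_p, so V_s = 240 × 67083/140 = 115000 V.

V_s ≈ 115000 V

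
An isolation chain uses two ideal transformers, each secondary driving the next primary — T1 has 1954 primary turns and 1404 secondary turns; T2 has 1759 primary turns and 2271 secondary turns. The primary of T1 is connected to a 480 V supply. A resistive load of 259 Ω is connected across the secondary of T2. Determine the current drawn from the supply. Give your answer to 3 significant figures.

I_supply ≈ 1.59 A

After T1: V = 480.00 × 1404/1954 = 344.89 V.
After T2: V = 344.89 × 2271/1759 = 445.28 V.
I_load = 445.28/259 = 1.7192 A, so P_out = 445.28 × 1.7192 = 765.54 W.
All ideal ⇒ P_in = P_out, so I_supply = 765.54/480 = 1.59 A.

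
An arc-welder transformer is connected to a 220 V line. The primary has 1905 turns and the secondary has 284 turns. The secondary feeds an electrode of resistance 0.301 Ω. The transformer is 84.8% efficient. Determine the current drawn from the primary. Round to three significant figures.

V_s = 220 × 284/1905 = 32.798 V.
I_s = V_s/R = 32.798/0.301 = 108.96 A.
P_out = V_s I_s = 32.798 × 108.96 = 3573.8 W.
P_in = P_out/η = 3573.8/0.848 = 4214.3 W.
I_p = P_in/V_p = 4214.3/220 = 19.2 A.

I_p ≈ 19.2 A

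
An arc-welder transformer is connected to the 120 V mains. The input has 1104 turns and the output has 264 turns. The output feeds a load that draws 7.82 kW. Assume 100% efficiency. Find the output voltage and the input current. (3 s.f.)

V_out ≈ 28.7 V, I_in ≈ 65.2 A

V_out = V_in × N_out/N_in = 120 × 264/1104 = 28.696 V.
I_out = P/V_out = 7820/28.696 = 272.52 A.
I_in = I_out × N_out/N_in = 272.52 × 264/1104 = 65.2 A.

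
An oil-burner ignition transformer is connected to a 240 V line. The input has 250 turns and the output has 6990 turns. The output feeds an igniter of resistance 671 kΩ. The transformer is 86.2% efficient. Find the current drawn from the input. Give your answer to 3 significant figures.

V_out = 240 × 6990/250 = 6710.4 V.
I_out = V_out/R = 6710.4/671000 = 0.010001 A.
P_out = V_out I_out = 6710.4 × 0.010001 = 67.108 W.
P_in = P_out/η = 67.108/0.862 = 77.852 W.
I_in = P_in/V_in = 77.852/240 = 0.324 A.

I_in ≈ 0.324 A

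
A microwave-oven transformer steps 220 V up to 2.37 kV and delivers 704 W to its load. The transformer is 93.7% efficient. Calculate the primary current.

I_p ≈ 3.42 A

P_in = P_out/η = 704/0.937 = 751.33 W.
I_p = P_in/V_p = 751.33/220 = 3.42 A.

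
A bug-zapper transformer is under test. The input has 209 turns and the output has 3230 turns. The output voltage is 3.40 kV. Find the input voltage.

V_in ≈ 220 V

V_in/V_out = N_in/N_out, so V_in = 3400 × 209/3230 = 220 V.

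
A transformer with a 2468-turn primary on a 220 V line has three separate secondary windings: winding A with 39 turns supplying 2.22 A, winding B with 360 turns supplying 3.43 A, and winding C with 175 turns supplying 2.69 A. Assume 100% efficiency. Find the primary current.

I_p ≈ 0.726 A

V_A = 220 × 39/2468 = 3.4765 V; V_B = 220 × 360/2468 = 32.091 V; V_C = 220 × 175/2468 = 15.600 V.
P_out = V_A I_A + V_B I_B + V_C I_C = 3.4765×2.22 + 32.091×3.43 + 15.600×2.69 = 7.7178 + 110.07 + 41.963 = 159.75 W.
Ideal ⇒ P_in = P_out, so I_p = P_out/V_p = 159.75/220 = 0.726 A.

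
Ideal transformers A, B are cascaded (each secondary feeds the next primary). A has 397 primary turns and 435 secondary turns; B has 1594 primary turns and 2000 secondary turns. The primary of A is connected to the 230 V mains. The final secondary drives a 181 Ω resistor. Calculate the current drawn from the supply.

Secondary of A: V = 230.00 × 435/397 = 252.02 V.
Secondary of B: V = 252.02 × 2000/1594 = 316.20 V.
I_load = 316.20/181 = 1.7470 A, so P_out = 316.20 × 1.7470 = 552.41 W.
All ideal ⇒ P_in = P_out, so I_supply = 552.41/230 = 2.40 A.

I_supply ≈ 2.40 A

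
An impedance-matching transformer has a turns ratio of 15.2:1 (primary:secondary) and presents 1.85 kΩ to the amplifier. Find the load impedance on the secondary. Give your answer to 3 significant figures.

Z_s = Z_p/(N_p/N_s)² = 1850/15.2² = 8.01 Ω.

Z_s ≈ 8.01 Ω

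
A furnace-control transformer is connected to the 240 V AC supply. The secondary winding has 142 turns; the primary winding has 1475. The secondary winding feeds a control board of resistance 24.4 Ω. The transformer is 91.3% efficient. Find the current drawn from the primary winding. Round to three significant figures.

V_s = 240 × 142/1475 = 23.105 V.
I_s = V_s/R = 23.105/24.4 = 0.94693 A.
P_out = V_s I_s = 23.105 × 0.94693 = 21.879 W.
P_in = P_out/η = 21.879/0.913 = 23.964 W.
I_p = P_in/V_p = 23.964/240 = 0.0998 A.

I_p ≈ 0.0998 A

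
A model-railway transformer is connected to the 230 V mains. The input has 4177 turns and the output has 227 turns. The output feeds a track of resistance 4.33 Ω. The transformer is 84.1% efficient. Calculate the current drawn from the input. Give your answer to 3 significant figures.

V_out = 230 × 227/4177 = 12.499 V.
I_out = V_out/R = 12.499/4.33 = 2.8867 A.
P_out = V_out I_out = 12.499 × 2.8867 = 36.082 W.
P_in = P_out/η = 36.082/0.841 = 42.904 W.
I_in = P_in/V_in = 42.904/230 = 0.187 A.

I_in ≈ 0.187 A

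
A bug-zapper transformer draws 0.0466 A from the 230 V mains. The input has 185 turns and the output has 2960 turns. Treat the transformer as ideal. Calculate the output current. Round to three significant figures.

I_out ≈ 0.00291 A

I_out/I_in = N_in/N_out, so I_out = 0.0466 × 185/2960 = 0.00291 A.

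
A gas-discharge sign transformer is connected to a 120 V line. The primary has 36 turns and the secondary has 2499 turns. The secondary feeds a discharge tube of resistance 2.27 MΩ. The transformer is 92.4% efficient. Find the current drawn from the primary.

V_s = 120 × 2499/36 = 8330.0 V.
I_s = V_s/R = 8330.0/(2.27×10^6) = 0.0036696 A.
P_out = V_s I_s = 8330.0 × 0.0036696 = 30.568 W.
P_in = P_out/η = 30.568/0.924 = 33.082 W.
I_p = P_in/V_p = 33.082/120 = 0.276 A.

I_p ≈ 0.276 A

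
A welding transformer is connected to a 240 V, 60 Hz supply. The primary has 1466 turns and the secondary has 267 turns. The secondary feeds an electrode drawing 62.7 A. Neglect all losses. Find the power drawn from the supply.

I_p = I_s × N_s/N_p = 62.7 × 267/1466 = 11.419 A.
P = V_p I_p = 240 × 11.419 = 2740 W.

P ≈ 2740 W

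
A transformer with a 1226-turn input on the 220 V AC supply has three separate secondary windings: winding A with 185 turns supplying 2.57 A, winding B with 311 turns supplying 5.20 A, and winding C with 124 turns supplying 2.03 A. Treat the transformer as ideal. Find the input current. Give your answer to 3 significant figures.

I_in ≈ 1.91 A

V_A = 220 × 185/1226 = 33.197 V; V_B = 220 × 311/1226 = 55.808 V; V_C = 220 × 124/1226 = 22.251 V.
P_out = V_A I_A + V_B I_B + V_C I_C = 33.197×2.57 + 55.808×5.20 + 22.251×2.03 = 85.317 + 290.20 + 45.170 = 420.69 W.
Ideal ⇒ P_in = P_out, so I_in = P_out/V_in = 420.69/220 = 1.91 A.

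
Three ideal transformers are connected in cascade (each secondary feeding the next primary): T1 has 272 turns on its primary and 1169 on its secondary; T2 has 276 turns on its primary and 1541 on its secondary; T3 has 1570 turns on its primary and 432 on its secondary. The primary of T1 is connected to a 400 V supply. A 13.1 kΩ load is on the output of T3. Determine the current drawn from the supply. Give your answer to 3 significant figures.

I_supply ≈ 1.33 A

After T1: V = 400.00 × 1169/272 = 1719.1 V.
After T2: V = 1719.1 × 1541/276 = 9598.4 V.
After T3: V = 9598.4 × 432/1570 = 2641.1 V.
I_load = 2641.1/13100 = 0.20161 A, so P_out = 2641.1 × 0.20161 = 532.47 W.
All ideal ⇒ P_in = P_out, so I_supply = 532.47/400 = 1.33 A.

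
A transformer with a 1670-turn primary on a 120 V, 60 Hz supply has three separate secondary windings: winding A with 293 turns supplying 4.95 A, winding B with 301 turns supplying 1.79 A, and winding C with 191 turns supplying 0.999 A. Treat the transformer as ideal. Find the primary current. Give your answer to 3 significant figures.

V_A = 120 × 293/1670 = 21.054 V; V_B = 120 × 301/1670 = 21.629 V; V_C = 120 × 191/1670 = 13.725 V.
P_out = V_A I_A + V_B I_B + V_C I_C = 21.054×4.95 + 21.629×1.79 + 13.725×0.999 = 104.22 + 38.715 + 13.711 = 156.64 W.
Ideal ⇒ P_in = P_out, so I_p = P_out/V_p = 156.64/120 = 1.31 A.

I_p ≈ 1.31 A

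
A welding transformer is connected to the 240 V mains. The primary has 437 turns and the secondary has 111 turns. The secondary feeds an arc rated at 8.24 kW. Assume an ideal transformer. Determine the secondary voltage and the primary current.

V_s = V_p × N_s/N_p = 240 × 111/437 = 60.961 V.
I_s = P/V_s = 8240/60.961 = 135.17 A.
I_p = I_s × N_s/N_p = 135.17 × 111/437 = 34.3 A.

V_s ≈ 61.0 V, I_p ≈ 34.3 A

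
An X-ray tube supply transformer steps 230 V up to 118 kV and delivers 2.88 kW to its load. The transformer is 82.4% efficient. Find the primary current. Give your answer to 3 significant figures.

I_p ≈ 15.2 A

P_in = P_out/η = 2880/0.824 = 3495.1 W.
I_p = P_in/V_p = 3495.1/230 = 15.2 A.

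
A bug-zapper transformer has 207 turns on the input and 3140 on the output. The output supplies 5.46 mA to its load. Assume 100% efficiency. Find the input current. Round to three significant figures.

For an ideal transformer I_in/I_out = N_out/N_in, so I_in = 0.00546 × 3140/207 = 0.0828 A.

I_in ≈ 0.0828 A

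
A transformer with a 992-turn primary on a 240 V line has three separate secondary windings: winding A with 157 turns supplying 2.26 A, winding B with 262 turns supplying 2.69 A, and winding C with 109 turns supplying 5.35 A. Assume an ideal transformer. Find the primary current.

V_A = 240 × 157/992 = 37.984 V; V_B = 240 × 262/992 = 63.387 V; V_C = 240 × 109/992 = 26.371 V.
P_out = V_A I_A + V_B I_B + V_C I_C = 37.984×2.26 + 63.387×2.69 + 26.371×5.35 = 85.844 + 170.51 + 141.08 = 397.44 W.
Ideal ⇒ P_in = P_out, so I_p = P_out/V_p = 397.44/240 = 1.66 A.

I_p ≈ 1.66 A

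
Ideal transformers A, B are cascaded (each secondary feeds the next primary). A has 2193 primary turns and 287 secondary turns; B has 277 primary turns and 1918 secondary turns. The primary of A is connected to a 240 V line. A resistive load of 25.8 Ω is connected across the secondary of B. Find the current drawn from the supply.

I_supply ≈ 7.64 A

After A: V = 240.00 × 287/2193 = 31.409 V.
After B: V = 31.409 × 1918/277 = 217.48 V.
I_load = 217.48/25.8 = 8.4295 A, so P_out = 217.48 × 8.4295 = 1833.3 W.
All ideal ⇒ P_in = P_out, so I_supply = 1833.3/240 = 7.64 A.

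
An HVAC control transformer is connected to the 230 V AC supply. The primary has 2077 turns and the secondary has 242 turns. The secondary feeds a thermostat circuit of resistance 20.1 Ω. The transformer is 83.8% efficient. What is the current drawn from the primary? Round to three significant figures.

V_s = 230 × 242/2077 = 26.798 V.
I_s = V_s/R = 26.798/20.1 = 1.3332 A.
P_out = V_s I_s = 26.798 × 1.3332 = 35.729 W.
P_in = P_out/η = 35.729/0.838 = 42.636 W.
I_p = P_in/V_p = 42.636/230 = 0.185 A.

I_p ≈ 0.185 A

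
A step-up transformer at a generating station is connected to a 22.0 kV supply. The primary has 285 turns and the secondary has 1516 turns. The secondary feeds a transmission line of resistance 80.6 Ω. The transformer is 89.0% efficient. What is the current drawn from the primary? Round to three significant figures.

V_s = 22000 × 1516/285 = 117020 V.
I_s = V_s/R = 117020/80.6 = 1451.9 A.
P_out = V_s I_s = 117020 × 1451.9 = 1.6991×10^8 W.
P_in = P_out/η = 1.6991×10^8/0.890 = 1.9091×10^8 W.
I_p = P_in/V_p = 1.9091×10^8/22000 = 8680 A.

I_p ≈ 8680 A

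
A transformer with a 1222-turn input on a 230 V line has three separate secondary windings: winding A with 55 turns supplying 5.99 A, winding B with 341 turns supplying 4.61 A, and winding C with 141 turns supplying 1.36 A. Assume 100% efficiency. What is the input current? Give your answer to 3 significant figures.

I_in ≈ 1.71 A

V_A = 230 × 55/1222 = 10.352 V; V_B = 230 × 341/1222 = 64.182 V; V_C = 230 × 141/1222 = 26.538 V.
P_out = V_A I_A + V_B I_B + V_C I_C = 10.352×5.99 + 64.182×4.61 + 26.538×1.36 = 62.008 + 295.88 + 36.092 = 393.98 W.
Ideal ⇒ P_in = P_out, so I_in = P_out/V_in = 393.98/230 = 1.71 A.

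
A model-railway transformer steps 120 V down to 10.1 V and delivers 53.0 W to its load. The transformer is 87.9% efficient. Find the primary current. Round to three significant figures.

I_p ≈ 0.502 A

P_in = P_out/η = 53.0/0.879 = 60.296 W.
I_p = P_in/V_p = 60.296/120 = 0.502 A.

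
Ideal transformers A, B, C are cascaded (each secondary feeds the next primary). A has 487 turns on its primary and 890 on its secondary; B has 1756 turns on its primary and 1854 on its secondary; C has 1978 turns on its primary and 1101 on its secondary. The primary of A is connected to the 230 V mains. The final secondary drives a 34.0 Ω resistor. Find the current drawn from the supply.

I_supply ≈ 7.80 A

After A: V = 230.00 × 890/487 = 420.33 V.
After B: V = 420.33 × 1854/1756 = 443.79 V.
After C: V = 443.79 × 1101/1978 = 247.02 V.
I_load = 247.02/34.0 = 7.2653 A, so P_out = 247.02 × 7.2653 = 1794.7 W.
All ideal ⇒ P_in = P_out, so I_supply = 1794.7/230 = 7.80 A.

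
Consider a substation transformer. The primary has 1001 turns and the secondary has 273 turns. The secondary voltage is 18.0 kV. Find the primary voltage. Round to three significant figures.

V_p/V_s = N_p/N_s, so V_p = 18000 × 1001/273 = 66000 V.

V_p ≈ 66000 V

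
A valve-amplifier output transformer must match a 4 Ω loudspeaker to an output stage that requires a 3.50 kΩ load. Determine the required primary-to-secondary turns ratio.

N_p/N_s ≈ 29.6

Z_p/Z_s = (N_p/N_s)², so N_p/N_s = √(3500/4) = √875 = 29.6.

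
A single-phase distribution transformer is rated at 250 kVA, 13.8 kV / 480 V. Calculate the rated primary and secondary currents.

I_p = S/V_p = 250000/13800 = 18.1 A.
I_s = S/V_s = 250000/480 = 521 A.

I_p ≈ 18.1 A, I_s ≈ 521 A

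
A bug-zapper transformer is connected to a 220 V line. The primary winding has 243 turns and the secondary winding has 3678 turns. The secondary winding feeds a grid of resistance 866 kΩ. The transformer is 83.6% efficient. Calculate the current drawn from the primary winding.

V_s = 220 × 3678/243 = 3329.9 V.
I_s = V_s/R = 3329.9/866000 = 0.0038451 A.
P_out = V_s I_s = 3329.9 × 0.0038451 = 12.804 W.
P_in = P_out/η = 12.804/0.836 = 15.316 W.
I_p = P_in/V_p = 15.316/220 = 0.0696 A.

I_p ≈ 0.0696 A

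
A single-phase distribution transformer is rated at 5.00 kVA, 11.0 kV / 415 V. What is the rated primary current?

I_p ≈ 0.455 A

I_p = S/V_p = 5000/11000 = 0.455 A.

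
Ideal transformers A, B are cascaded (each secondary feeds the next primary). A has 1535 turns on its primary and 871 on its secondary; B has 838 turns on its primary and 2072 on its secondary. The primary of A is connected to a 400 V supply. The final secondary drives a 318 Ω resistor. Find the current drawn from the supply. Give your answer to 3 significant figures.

I_supply ≈ 2.48 A

After A: V = 400.00 × 871/1535 = 226.97 V.
After B: V = 226.97 × 2072/838 = 561.20 V.
I_load = 561.20/318 = 1.7648 A, so P_out = 561.20 × 1.7648 = 990.38 W.
All ideal ⇒ P_in = P_out, so I_supply = 990.38/400 = 2.48 A.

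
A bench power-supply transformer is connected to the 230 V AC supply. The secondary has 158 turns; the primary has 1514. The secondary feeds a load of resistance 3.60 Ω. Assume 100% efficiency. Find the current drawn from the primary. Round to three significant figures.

V_s = V_p × N_s/N_p = 230 × 158/1514 = 24.003 V.
I_s = V_s/R = 24.003/3.60 = 6.6674 A.
For an ideal transformer I_p N_p = I_s N_s, so I_p = 6.6674 × 158/1514 = 0.696 A.

I_p ≈ 0.696 A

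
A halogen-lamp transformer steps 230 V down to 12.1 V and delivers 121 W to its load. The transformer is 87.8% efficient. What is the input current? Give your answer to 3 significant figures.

I_in ≈ 0.599 A

P_in = P_out/η = 121/0.878 = 137.81 W.
I_in = P_in/V_in = 137.81/230 = 0.599 A.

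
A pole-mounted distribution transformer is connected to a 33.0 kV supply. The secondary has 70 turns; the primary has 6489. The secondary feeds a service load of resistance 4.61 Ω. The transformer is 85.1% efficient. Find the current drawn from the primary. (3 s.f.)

I_p ≈ 0.979 A

V_s = 33000 × 70/6489 = 355.99 V.
I_s = V_s/R = 355.99/4.61 = 77.221 A.
P_out = V_s I_s = 355.99 × 77.221 = 27490 W.
P_in = P_out/η = 27490/0.851 = 32303 W.
I_p = P_in/V_p = 32303/33000 = 0.979 A.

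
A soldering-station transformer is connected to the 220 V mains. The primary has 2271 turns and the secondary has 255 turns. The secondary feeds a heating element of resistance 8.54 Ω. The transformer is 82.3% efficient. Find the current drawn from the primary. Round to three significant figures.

I_p ≈ 0.395 A

V_s = 220 × 255/2271 = 24.703 V.
I_s = V_s/R = 24.703/8.54 = 2.8926 A.
P_out = V_s I_s = 24.703 × 2.8926 = 71.455 W.
P_in = P_out/η = 71.455/0.823 = 86.823 W.
I_p = P_in/V_p = 86.823/220 = 0.395 A.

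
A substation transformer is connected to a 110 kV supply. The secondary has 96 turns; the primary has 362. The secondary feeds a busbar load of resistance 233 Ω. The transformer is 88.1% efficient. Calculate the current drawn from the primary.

V_s = 110000 × 96/362 = 29171 V.
I_s = V_s/R = 29171/233 = 125.20 A.
P_out = V_s I_s = 29171 × 125.20 = 3.6522×10^6 W.
P_in = P_out/η = 3.6522×10^6/0.881 = 4.1455×10^6 W.
I_p = P_in/V_p = 4.1455×10^6/110000 = 37.7 A.

I_p ≈ 37.7 A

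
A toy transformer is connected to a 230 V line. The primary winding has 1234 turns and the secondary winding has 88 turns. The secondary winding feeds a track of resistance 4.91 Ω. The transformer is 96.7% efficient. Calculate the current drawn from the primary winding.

V_s = 230 × 88/1234 = 16.402 V.
I_s = V_s/R = 16.402/4.91 = 3.3405 A.
P_out = V_s I_s = 16.402 × 3.3405 = 54.791 W.
P_in = P_out/η = 54.791/0.967 = 56.661 W.
I_p = P_in/V_p = 56.661/230 = 0.246 A.

I_p ≈ 0.246 A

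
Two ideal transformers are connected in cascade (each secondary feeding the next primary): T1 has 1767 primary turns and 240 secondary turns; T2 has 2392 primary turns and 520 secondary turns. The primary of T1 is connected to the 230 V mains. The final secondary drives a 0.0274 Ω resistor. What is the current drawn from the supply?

After T1: V = 230.00 × 240/1767 = 31.239 V.
After T2: V = 31.239 × 520/2392 = 6.7912 V.
I_load = 6.7912/0.0274 = 247.85 A, so P_out = 6.7912 × 247.85 = 1683.2 W.
All ideal ⇒ P_in = P_out, so I_supply = 1683.2/230 = 7.32 A.

I_supply ≈ 7.32 A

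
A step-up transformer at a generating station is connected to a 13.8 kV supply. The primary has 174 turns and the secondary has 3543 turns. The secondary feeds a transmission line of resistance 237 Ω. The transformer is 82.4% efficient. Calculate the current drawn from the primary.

I_p ≈ 29300 A

V_s = 13800 × 3543/174 = 281000 V.
I_s = V_s/R = 281000/237 = 1185.6 A.
P_out = V_s I_s = 281000 × 1185.6 = 3.3316×10^8 W.
P_in = P_out/η = 3.3316×10^8/0.824 = 4.0432×10^8 W.
I_p = P_in/V_p = 4.0432×10^8/13800 = 29300 A.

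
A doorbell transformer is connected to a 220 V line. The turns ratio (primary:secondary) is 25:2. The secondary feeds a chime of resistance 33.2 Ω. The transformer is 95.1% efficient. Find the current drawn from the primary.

V_s = 220 × 2/25 = 17.600 V.
I_s = V_s/R = 17.600/33.2 = 0.53012 A.
P_out = V_s I_s = 17.600 × 0.53012 = 9.3301 W.
P_in = P_out/η = 9.3301/0.951 = 9.8109 W.
I_p = P_in/V_p = 9.8109/220 = 0.0446 A.

I_p ≈ 0.0446 A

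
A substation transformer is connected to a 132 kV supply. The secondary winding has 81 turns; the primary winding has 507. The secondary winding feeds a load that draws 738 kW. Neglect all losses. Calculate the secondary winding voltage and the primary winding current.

V_s = V_p × N_s/N_p = 132000 × 81/507 = 21089 V.
I_s = P/V_s = 738000/21089 = 34.995 A.
I_p = I_s × N_s/N_p = 34.995 × 81/507 = 5.59 A.

V_s ≈ 21100 V, I_p ≈ 5.59 A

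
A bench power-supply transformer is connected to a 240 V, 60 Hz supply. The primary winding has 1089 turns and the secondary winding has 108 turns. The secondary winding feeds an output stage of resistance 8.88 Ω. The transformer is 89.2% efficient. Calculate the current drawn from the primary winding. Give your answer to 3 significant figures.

I_p ≈ 0.298 A

V_s = 240 × 108/1089 = 23.802 V.
I_s = V_s/R = 23.802/8.88 = 2.6804 A.
P_out = V_s I_s = 23.802 × 2.6804 = 63.797 W.
P_in = P_out/η = 63.797/0.892 = 71.521 W.
I_p = P_in/V_p = 71.521/240 = 0.298 A.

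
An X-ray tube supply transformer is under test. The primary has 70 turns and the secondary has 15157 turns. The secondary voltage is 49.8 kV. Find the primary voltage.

V_p ≈ 230 V

V_p/V_s = N_p/N_s, so V_p = 49800 × 70/15157 = 230 V.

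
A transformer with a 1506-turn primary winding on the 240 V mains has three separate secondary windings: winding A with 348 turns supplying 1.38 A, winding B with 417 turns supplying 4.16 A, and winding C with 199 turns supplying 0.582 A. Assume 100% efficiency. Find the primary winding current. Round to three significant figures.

V_A = 240 × 348/1506 = 55.458 V; V_B = 240 × 417/1506 = 66.454 V; V_C = 240 × 199/1506 = 31.713 V.
P_out = V_A I_A + V_B I_B + V_C I_C = 55.458×1.38 + 66.454×4.16 + 31.713×0.582 = 76.532 + 276.45 + 18.457 = 371.44 W.
Ideal ⇒ P_in = P_out, so I_p = P_out/V_p = 371.44/240 = 1.55 A.

I_p ≈ 1.55 A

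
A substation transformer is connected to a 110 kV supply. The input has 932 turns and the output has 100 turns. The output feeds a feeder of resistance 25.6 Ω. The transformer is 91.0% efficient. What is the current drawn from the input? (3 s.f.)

V_out = 110000 × 100/932 = 11803 V.
I_out = V_out/R = 11803/25.6 = 461.04 A.
P_out = V_out I_out = 11803 × 461.04 = 5.4414×10^6 W.
P_in = P_out/η = 5.4414×10^6/0.910 = 5.9796×10^6 W.
I_in = P_in/V_in = 5.9796×10^6/110000 = 54.4 A.

I_in ≈ 54.4 A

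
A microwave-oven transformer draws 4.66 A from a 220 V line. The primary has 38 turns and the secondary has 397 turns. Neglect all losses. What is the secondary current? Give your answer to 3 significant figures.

I_s/I_p = N_p/N_s, so I_s = 4.66 × 38/397 = 0.446 A.

I_s ≈ 0.446 A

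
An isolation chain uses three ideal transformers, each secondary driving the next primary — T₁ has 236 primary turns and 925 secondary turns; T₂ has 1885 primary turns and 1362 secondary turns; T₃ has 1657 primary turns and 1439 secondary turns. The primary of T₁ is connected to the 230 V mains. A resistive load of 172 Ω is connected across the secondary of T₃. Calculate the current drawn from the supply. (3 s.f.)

I_supply ≈ 8.09 A

Secondary of T₁: V = 230.00 × 925/236 = 901.48 V.
Secondary of T₂: V = 901.48 × 1362/1885 = 651.36 V.
Secondary of T₃: V = 651.36 × 1439/1657 = 565.67 V.
I_load = 565.67/172 = 3.2888 A, so P_out = 565.67 × 3.2888 = 1860.4 W.
All ideal ⇒ P_in = P_out, so I_supply = 1860.4/230 = 8.09 A.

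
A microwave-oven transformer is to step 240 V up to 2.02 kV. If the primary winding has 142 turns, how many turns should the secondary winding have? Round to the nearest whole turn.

N_s = 1195 turns

N_s/N_p = V_s/V_p, so N_s = 142 × 2020/240 = 1195.2 ≈ 1195 turns.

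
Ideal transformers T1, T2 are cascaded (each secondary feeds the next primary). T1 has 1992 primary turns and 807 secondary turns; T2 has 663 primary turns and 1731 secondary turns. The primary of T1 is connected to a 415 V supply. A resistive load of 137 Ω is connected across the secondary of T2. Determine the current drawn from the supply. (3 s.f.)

I_supply ≈ 3.39 A

Secondary of T1: V = 415.00 × 807/1992 = 168.12 V.
Secondary of T2: V = 168.12 × 1731/663 = 438.95 V.
I_load = 438.95/137 = 3.2040 A, so P_out = 438.95 × 3.2040 = 1406.4 W.
All ideal ⇒ P_in = P_out, so I_supply = 1406.4/415 = 3.39 A.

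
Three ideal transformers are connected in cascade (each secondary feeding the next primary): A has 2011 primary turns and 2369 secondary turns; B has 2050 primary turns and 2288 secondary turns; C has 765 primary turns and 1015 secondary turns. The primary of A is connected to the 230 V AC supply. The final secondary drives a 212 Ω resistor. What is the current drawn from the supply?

After A: V = 230.00 × 2369/2011 = 270.94 V.
After B: V = 270.94 × 2288/2050 = 302.40 V.
After C: V = 302.40 × 1015/765 = 401.22 V.
I_load = 401.22/212 = 1.8926 A, so P_out = 401.22 × 1.8926 = 759.35 W.
All ideal ⇒ P_in = P_out, so I_supply = 759.35/230 = 3.30 A.

I_supply ≈ 3.30 A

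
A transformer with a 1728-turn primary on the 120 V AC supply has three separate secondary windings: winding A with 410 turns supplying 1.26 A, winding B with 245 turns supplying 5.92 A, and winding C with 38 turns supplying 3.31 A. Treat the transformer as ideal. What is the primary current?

V_A = 120 × 410/1728 = 28.472 V; V_B = 120 × 245/1728 = 17.014 V; V_C = 120 × 38/1728 = 2.6389 V.
P_out = V_A I_A + V_B I_B + V_C I_C = 28.472×1.26 + 17.014×5.92 + 2.6389×3.31 = 35.875 + 100.72 + 8.7347 = 145.33 W.
Ideal ⇒ P_in = P_out, so I_p = P_out/V_p = 145.33/120 = 1.21 A.

I_p ≈ 1.21 A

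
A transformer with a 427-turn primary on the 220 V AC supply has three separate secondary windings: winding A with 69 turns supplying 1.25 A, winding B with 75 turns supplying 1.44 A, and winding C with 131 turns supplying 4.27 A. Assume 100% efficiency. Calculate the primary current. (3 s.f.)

V_A = 220 × 69/427 = 35.550 V; V_B = 220 × 75/427 = 38.642 V; V_C = 220 × 131/427 = 67.494 V.
P_out = V_A I_A + V_B I_B + V_C I_C = 35.550×1.25 + 38.642×1.44 + 67.494×4.27 = 44.438 + 55.644 + 288.20 = 388.28 W.
Ideal ⇒ P_in = P_out, so I_p = P_out/V_p = 388.28/220 = 1.76 A.

I_p ≈ 1.76 A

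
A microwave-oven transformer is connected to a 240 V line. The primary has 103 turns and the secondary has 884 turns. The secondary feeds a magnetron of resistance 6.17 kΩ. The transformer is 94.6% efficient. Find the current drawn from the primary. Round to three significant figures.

V_s = 240 × 884/103 = 2059.8 V.
I_s = V_s/R = 2059.8/6170 = 0.33384 A.
P_out = V_s I_s = 2059.8 × 0.33384 = 687.65 W.
P_in = P_out/η = 687.65/0.946 = 726.90 W.
I_p = P_in/V_p = 726.90/240 = 3.03 A.

I_p ≈ 3.03 A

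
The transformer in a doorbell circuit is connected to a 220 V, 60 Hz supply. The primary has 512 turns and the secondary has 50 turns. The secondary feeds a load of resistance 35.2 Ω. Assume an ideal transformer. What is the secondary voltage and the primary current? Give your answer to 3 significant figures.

V_s = V_p × N_s/N_p = 220 × 50/512 = 21.484 V.
I_s = V_s/R = 21.484/35.2 = 0.61035 A.
I_p = I_s × N_s/N_p = 0.61035 × 50/512 = 0.0596 A.

V_s ≈ 21.5 V, I_p ≈ 0.0596 A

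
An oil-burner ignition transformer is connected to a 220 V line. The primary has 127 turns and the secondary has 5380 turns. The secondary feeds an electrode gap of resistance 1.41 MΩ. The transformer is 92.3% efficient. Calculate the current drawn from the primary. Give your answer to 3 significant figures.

V_s = 220 × 5380/127 = 9319.7 V.
I_s = V_s/R = 9319.7/(1.41×10^6) = 0.0066097 A.
P_out = V_s I_s = 9319.7 × 0.0066097 = 61.600 W.
P_in = P_out/η = 61.600/0.923 = 66.739 W.
I_p = P_in/V_p = 66.739/220 = 0.303 A.

I_p ≈ 0.303 A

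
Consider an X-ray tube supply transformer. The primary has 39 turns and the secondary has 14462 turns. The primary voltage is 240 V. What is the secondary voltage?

V_s/V_p = N_s/N_p, so V_s = 240 × 14462/39 = 89000 V.

V_s ≈ 89000 V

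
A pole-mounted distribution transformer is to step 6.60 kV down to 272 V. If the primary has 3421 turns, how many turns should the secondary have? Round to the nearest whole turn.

N_s = 141 turns

N_s/N_p = V_s/V_p, so N_s = 3421 × 272/6600 = 141.0 ≈ 141 turns.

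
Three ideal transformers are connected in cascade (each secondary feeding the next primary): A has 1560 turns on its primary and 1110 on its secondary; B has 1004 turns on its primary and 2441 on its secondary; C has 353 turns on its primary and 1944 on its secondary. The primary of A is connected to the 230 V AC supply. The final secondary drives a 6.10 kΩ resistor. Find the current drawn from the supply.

I_supply ≈ 3.42 A

Secondary of A: V = 230.00 × 1110/1560 = 163.65 V.
Secondary of B: V = 163.65 × 2441/1004 = 397.89 V.
Secondary of C: V = 397.89 × 1944/353 = 2191.2 V.
I_load = 2191.2/6100 = 0.35921 A, so P_out = 2191.2 × 0.35921 = 787.11 W.
All ideal ⇒ P_in = P_out, so I_supply = 787.11/230 = 3.42 A.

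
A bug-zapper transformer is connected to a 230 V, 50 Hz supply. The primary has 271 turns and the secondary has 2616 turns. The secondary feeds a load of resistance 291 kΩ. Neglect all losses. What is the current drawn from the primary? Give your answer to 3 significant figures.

V_s = V_p × N_s/N_p = 230 × 2616/271 = 2220.2 V.
I_s = V_s/R = 2220.2/291000 = 0.0076296 A.
For an ideal transformer I_p N_p = I_s N_s, so I_p = 0.0076296 × 2616/271 = 0.0736 A.

I_p ≈ 0.0736 A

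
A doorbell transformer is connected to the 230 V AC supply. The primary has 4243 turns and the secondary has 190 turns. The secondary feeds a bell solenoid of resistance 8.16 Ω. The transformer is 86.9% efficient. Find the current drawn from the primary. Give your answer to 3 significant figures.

I_p ≈ 0.0650 A

V_s = 230 × 190/4243 = 10.299 V.
I_s = V_s/R = 10.299/8.16 = 1.2622 A.
P_out = V_s I_s = 10.299 × 1.2622 = 13.000 W.
P_in = P_out/η = 13.000/0.869 = 14.959 W.
I_p = P_in/V_p = 14.959/230 = 0.0650 A.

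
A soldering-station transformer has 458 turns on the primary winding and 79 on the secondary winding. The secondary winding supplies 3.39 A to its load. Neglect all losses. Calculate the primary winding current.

I_p ≈ 0.585 A

For an ideal transformer I_p/I_s = N_s/N_p, so I_p = 3.39 × 79/458 = 0.585 A.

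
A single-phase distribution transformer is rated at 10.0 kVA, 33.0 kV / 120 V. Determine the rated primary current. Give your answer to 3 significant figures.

I_p ≈ 0.303 A

I_p = S/V_p = 10000/33000 = 0.303 A.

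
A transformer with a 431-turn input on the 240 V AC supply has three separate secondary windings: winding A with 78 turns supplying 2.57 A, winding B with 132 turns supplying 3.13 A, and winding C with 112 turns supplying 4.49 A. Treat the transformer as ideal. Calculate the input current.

I_in ≈ 2.59 A

V_A = 240 × 78/431 = 43.434 V; V_B = 240 × 132/431 = 73.503 V; V_C = 240 × 112/431 = 62.367 V.
P_out = V_A I_A + V_B I_B + V_C I_C = 43.434×2.57 + 73.503×3.13 + 62.367×4.49 = 111.63 + 230.07 + 280.03 = 621.72 W.
Ideal ⇒ P_in = P_out, so I_in = P_out/V_in = 621.72/240 = 2.59 A.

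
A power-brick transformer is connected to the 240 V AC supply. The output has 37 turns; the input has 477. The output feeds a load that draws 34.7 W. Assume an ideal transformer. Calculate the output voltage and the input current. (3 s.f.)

V_out = V_in × N_out/N_in = 240 × 37/477 = 18.616 V.
I_out = P/V_out = 34.7/18.616 = 1.8640 A.
I_in = I_out × N_out/N_in = 1.8640 × 37/477 = 0.145 A.

V_out ≈ 18.6 V, I_in ≈ 0.145 A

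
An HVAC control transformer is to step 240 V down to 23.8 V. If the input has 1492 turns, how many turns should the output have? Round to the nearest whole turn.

N_out/N_in = V_out/V_in, so N_out = 1492 × 23.8/240 = 148.0 ≈ 148 turns.

N_out = 148 turns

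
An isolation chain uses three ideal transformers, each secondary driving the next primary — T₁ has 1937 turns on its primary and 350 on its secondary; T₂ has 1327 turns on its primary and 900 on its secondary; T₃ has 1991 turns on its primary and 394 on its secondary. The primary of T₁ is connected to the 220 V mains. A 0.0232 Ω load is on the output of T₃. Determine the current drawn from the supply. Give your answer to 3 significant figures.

I_supply ≈ 5.58 A

Secondary of T₁: V = 220.00 × 350/1937 = 39.752 V.
Secondary of T₂: V = 39.752 × 900/1327 = 26.961 V.
Secondary of T₃: V = 26.961 × 394/1991 = 5.3353 V.
I_load = 5.3353/0.0232 = 229.97 A, so P_out = 5.3353 × 229.97 = 1227.0 W.
All ideal ⇒ P_in = P_out, so I_supply = 1227.0/220 = 5.58 A.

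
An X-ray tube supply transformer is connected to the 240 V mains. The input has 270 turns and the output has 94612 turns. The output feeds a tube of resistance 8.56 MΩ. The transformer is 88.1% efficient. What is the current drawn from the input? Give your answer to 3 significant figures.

V_out = 240 × 94612/270 = 84100 V.
I_out = V_out/R = 84100/(8.56×10^6) = 0.0098247 A.
P_out = V_out I_out = 84100 × 0.0098247 = 826.25 W.
P_in = P_out/η = 826.25/0.881 = 937.86 W.
I_in = P_in/V_in = 937.86/240 = 3.91 A.

I_in ≈ 3.91 A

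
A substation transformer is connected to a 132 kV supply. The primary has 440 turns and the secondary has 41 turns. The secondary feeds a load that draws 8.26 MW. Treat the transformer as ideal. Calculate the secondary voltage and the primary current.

V_s = V_p × N_s/N_p = 132000 × 41/440 = 12300 V.
I_s = P/V_s = 8.26×10^6/12300 = 671.54 A.
I_p = I_s × N_s/N_p = 671.54 × 41/440 = 62.6 A.

V_s ≈ 12300 V, I_p ≈ 62.6 A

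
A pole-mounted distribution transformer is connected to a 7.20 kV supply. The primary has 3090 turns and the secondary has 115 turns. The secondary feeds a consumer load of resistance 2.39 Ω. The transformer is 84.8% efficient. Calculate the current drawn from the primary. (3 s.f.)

I_p ≈ 4.92 A

V_s = 7200 × 115/3090 = 267.96 V.
I_s = V_s/R = 267.96/2.39 = 112.12 A.
P_out = V_s I_s = 267.96 × 112.12 = 30043 W.
P_in = P_out/η = 30043/0.848 = 35428 W.
I_p = P_in/V_p = 35428/7200 = 4.92 A.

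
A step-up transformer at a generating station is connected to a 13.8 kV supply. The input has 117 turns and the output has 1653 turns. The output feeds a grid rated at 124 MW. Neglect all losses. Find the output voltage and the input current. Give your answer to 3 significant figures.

V_out = V_in × N_out/N_in = 13800 × 1653/117 = 194970 V.
I_out = P/V_out = 1.24×10^8/194970 = 636.00 A.
I_in = I_out × N_out/N_in = 636.00 × 1653/117 = 8990 A.

V_out ≈ 195000 V, I_in ≈ 8990 A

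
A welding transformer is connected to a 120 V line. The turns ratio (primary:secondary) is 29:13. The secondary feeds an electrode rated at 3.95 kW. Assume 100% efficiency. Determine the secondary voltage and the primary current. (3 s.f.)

V_s = V_p × N_s/N_p = 120 × 13/29 = 53.793 V.
I_s = P/V_s = 3950/53.793 = 73.429 A.
I_p = I_s × N_s/N_p = 73.429 × 13/29 = 32.9 A.

V_s ≈ 53.8 V, I_p ≈ 32.9 A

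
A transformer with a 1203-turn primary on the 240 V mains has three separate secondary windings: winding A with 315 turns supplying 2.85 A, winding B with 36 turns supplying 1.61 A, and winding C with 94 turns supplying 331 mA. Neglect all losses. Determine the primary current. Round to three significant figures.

I_p ≈ 0.820 A

V_A = 240 × 315/1203 = 62.843 V; V_B = 240 × 36/1203 = 7.1820 V; V_C = 240 × 94/1203 = 18.753 V.
P_out = V_A I_A + V_B I_B + V_C I_C = 62.843×2.85 + 7.1820×1.61 + 18.753×0.331 = 179.10 + 11.563 + 6.2073 = 196.87 W.
Ideal ⇒ P_in = P_out, so I_p = P_out/V_p = 196.87/240 = 0.820 A.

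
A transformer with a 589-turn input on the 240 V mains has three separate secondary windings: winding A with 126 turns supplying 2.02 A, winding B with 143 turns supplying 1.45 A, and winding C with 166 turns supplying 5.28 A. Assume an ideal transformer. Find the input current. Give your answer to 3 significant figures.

I_in ≈ 2.27 A

V_A = 240 × 126/589 = 51.341 V; V_B = 240 × 143/589 = 58.268 V; V_C = 240 × 166/589 = 67.640 V.
P_out = V_A I_A + V_B I_B + V_C I_C = 51.341×2.02 + 58.268×1.45 + 67.640×5.28 = 103.71 + 84.489 + 357.14 = 545.34 W.
Ideal ⇒ P_in = P_out, so I_in = P_out/V_in = 545.34/240 = 2.27 A.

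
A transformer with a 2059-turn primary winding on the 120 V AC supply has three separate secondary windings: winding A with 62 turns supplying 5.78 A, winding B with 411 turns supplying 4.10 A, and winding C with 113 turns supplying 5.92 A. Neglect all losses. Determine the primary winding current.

I_p ≈ 1.32 A

V_A = 120 × 62/2059 = 3.6134 V; V_B = 120 × 411/2059 = 23.953 V; V_C = 120 × 113/2059 = 6.5857 V.
P_out = V_A I_A + V_B I_B + V_C I_C = 3.6134×5.78 + 23.953×4.10 + 6.5857×5.92 = 20.885 + 98.209 + 38.987 = 158.08 W.
Ideal ⇒ P_in = P_out, so I_p = P_out/V_p = 158.08/120 = 1.32 A.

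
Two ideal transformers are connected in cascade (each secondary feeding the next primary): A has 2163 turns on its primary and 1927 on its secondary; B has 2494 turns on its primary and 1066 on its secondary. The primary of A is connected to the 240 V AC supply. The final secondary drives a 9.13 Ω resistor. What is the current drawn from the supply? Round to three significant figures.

Secondary of A: V = 240.00 × 1927/2163 = 213.81 V.
Secondary of B: V = 213.81 × 1066/2494 = 91.390 V.
I_load = 91.390/9.13 = 10.010 A, so P_out = 91.390 × 10.010 = 914.79 W.
All ideal ⇒ P_in = P_out, so I_supply = 914.79/240 = 3.81 A.

I_supply ≈ 3.81 A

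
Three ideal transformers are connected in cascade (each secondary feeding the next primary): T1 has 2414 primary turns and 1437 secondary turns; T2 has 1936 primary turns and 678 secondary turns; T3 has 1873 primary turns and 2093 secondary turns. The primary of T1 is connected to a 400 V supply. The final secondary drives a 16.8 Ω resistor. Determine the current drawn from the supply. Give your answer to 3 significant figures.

I_supply ≈ 1.29 A

After T1: V = 400.00 × 1437/2414 = 238.11 V.
After T2: V = 238.11 × 678/1936 = 83.388 V.
After T3: V = 83.388 × 2093/1873 = 93.183 V.
I_load = 93.183/16.8 = 5.5466 A, so P_out = 93.183 × 5.5466 = 516.85 W.
All ideal ⇒ P_in = P_out, so I_supply = 516.85/400 = 1.29 A.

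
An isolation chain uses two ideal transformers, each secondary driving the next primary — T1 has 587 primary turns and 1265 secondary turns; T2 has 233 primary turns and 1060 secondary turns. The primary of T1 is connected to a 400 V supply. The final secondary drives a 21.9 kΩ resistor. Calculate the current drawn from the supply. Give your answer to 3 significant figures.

Secondary of T1: V = 400.00 × 1265/587 = 862.01 V.
Secondary of T2: V = 862.01 × 1060/233 = 3921.6 V.
I_load = 3921.6/21900 = 0.17907 A, so P_out = 3921.6 × 0.17907 = 702.23 W.
All ideal ⇒ P_in = P_out, so I_supply = 702.23/400 = 1.76 A.

I_supply ≈ 1.76 A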